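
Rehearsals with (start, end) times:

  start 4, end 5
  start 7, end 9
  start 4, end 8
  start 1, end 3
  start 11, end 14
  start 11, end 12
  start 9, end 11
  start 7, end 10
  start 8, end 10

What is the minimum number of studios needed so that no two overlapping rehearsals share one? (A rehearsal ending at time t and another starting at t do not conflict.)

3

The answer is the maximum number of intervals overlapping at any instant.
starts: [1, 4, 4, 7, 7, 8, 9, 11, 11]
ends:   [3, 5, 8, 9, 10, 10, 11, 12, 14]
s1→1 e3→0 s4→1 s4→2 e5→1 s7→2 s7→3  — peak 3.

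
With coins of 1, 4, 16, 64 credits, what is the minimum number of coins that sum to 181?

7

Greedy: take as many of the largest coin as possible, then repeat with the remainder.
181 − 2×64→53 − 3×16→5 − 1×4→1 − 1×1→0
Total coins = 2 + 3 + 1 + 1 = 7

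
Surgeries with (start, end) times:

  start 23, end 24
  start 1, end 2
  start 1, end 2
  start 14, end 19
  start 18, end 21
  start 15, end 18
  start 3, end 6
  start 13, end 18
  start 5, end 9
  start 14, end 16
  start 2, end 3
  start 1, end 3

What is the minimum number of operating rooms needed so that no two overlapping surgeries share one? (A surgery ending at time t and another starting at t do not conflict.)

4

Count concurrent intervals with a sweep; the peak is the room count.
starts: [1, 1, 1, 2, 3, 5, 13, 14, 14, 15, 18, 23]
ends:   [2, 2, 3, 3, 6, 9, 16, 18, 18, 19, 21, 24]
s1→1 s1→2 s1→3 e2→2 e2→1 s2→2 e3→1 e3→0 s3→1 s5→2 e6→1 e9→0 s13→1 s14→2 s14→3 s15→4  — peak 4.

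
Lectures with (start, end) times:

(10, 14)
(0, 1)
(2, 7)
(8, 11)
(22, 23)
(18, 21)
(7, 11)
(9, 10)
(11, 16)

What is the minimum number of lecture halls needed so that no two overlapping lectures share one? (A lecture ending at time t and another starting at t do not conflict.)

Count concurrent intervals with a sweep; the peak is the room count.
Events (time:±→running): 0:+→1 1:-→0 2:+→1 7:-→0 7:+→1 8:+→2 9:+→3 … peak 3.

3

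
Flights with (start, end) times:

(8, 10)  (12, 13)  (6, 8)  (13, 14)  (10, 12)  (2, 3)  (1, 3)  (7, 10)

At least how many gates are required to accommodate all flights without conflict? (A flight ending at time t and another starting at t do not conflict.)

Events (time:±→running): 1:+→1 2:+→2 … peak 2.

2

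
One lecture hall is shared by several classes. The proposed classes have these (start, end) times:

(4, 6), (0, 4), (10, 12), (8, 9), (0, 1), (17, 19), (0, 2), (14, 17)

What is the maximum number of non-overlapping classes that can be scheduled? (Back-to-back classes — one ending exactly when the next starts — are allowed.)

6

Sorted by end: (0,1)  (0,2)  (0,4)  (4,6)  (8,9)  (10,12)  (14,17)  (17,19)
take (0,1); skip (0,4); take (4,6); take (8,9); take (10,12); take (14,17); take (17,19).
Selected 6 classes.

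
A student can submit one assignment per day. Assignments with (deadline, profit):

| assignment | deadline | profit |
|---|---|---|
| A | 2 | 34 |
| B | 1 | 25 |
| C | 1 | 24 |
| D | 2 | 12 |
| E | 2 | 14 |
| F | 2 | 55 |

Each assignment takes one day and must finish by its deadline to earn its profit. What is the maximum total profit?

Take jobs in profit order; each goes to the latest open slot no later than its deadline.
By profit: F(d2,55), A(d2,34), B(d1,25), C(d1,24), E(d2,14), D(d2,12)
F→slot 2; A→slot 1; B skipped; C skipped; E skipped; D skipped.
Profit = 34 + 55 = 89

89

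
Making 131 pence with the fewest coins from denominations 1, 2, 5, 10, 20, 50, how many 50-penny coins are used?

2

Use the largest denomination that fits, subtract, and repeat.
131 − 2×50→31 − 1×20→11 − 1×10→1 − 1×1→0
Count of 50: 2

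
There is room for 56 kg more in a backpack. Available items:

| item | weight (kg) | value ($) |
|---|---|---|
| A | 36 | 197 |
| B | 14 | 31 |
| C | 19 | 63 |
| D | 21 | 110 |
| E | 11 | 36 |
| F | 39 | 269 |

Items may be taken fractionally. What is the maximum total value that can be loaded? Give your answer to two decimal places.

Order: F (269/39=6.90) > A (197/36=5.47) > D (110/21=5.24) > C (63/19=3.32) > E (36/11=3.27) > B (31/14=2.21)
Fill: take F (39 @ 269) → take 17/36 of A → 93.03; 56/56 used.
Total value = 362.03

362.03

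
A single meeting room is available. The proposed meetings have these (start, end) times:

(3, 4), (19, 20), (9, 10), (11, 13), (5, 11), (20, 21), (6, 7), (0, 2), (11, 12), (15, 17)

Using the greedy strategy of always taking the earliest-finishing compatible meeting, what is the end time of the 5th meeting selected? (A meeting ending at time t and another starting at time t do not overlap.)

12

By end time: (0,2), (3,4), (6,7), (9,10), (5,11), (11,12), (11,13), (15,17), (19,20), (20,21).
Pick (0,2); next start ≥ 2 → (3,4); next start ≥ 4 → (6,7); next start ≥ 7 → (9,10); next start ≥ 10 → (11,12); next start ≥ 12 → (15,17); next start ≥ 17 → (19,20); next start ≥ 20 → (20,21).
Selected: (0,2) (3,4) (6,7) (9,10) (11,12) (15,17) (19,20) (20,21)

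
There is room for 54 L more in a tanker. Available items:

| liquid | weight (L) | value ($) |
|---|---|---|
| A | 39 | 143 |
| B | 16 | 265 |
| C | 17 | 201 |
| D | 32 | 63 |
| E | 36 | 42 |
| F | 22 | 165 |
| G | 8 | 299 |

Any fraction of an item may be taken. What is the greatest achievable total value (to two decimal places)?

Sort by value per unit weight and fill in that order.
Order: G (299/8=37.38) > B (265/16=16.56) > C (201/17=11.82) > F (165/22=7.50) > A (143/39=3.67) > D (63/32=1.97) > E (42/36=1.17)
Fill: take G (8 @ 299) → take B (16 @ 265) → take C (17 @ 201) → take 13/22 of F → 97.50; 54/54 used.
Total value = 862.50

862.50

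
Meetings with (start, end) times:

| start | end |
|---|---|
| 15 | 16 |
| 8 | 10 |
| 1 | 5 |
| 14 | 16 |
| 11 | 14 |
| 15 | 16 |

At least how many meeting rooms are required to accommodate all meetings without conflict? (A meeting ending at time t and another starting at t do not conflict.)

The answer is the maximum number of intervals overlapping at any instant.
starts: [1, 8, 11, 14, 15, 15]
ends:   [5, 10, 14, 16, 16, 16]
s1→1 e5→0 s8→1 e10→0 s11→1 e14→0 s14→1 s15→2 s15→3  — peak 3.

3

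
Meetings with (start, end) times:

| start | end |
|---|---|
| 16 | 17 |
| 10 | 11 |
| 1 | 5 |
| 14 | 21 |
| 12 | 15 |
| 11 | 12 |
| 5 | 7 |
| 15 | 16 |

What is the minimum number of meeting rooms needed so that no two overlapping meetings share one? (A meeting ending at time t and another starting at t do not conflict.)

2

The answer is the maximum number of intervals overlapping at any instant.
Events (time:±→running): 1:+→1 5:-→0 5:+→1 7:-→0 10:+→1 11:-→0 11:+→1 12:-→0 12:+→1 14:+→2 … peak 2.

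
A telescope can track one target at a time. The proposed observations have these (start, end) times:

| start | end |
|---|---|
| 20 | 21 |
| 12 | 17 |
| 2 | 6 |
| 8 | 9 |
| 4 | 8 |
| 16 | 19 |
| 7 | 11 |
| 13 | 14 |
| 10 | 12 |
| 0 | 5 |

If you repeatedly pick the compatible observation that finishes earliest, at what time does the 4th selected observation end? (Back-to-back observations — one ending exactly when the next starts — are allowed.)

14

Greedy by earliest finish: after sorting by end time, pick each interval compatible with the last pick.
Sorted by end: (0,5)  (2,6)  (4,8)  (8,9)  (7,11)  (10,12)  (13,14)  (12,17)  (16,19)  (20,21)
take (0,5); take (8,9); skip (7,11); take (10,12); take (13,14); skip (12,17); take (16,19); take (20,21).
Selected: (0,5) (8,9) (10,12) (13,14) (16,19) (20,21)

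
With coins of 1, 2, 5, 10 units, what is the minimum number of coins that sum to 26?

26 − 2×10→6 − 1×5→1 − 1×1→0
Total coins = 2 + 1 + 1 = 4

4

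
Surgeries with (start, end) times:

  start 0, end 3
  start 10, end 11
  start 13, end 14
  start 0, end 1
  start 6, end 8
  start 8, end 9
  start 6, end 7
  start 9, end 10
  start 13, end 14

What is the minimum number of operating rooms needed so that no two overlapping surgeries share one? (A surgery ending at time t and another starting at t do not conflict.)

2

Events (time:±→running): 0:+→1 0:+→2 … peak 2.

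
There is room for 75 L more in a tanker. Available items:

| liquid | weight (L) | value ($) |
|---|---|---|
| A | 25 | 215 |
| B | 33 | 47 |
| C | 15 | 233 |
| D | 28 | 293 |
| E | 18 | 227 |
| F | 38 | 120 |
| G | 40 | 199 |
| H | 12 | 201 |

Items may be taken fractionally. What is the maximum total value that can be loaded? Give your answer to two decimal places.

971.20

Order: H (201/12=16.75) > C (233/15=15.53) > E (227/18=12.61) > D (293/28=10.46) > A (215/25=8.60) > G (199/40=4.97) > F (120/38=3.16) > B (47/33=1.42)
Fill: take H (12 @ 201) → take C (15 @ 233) → take E (18 @ 227) → take D (28 @ 293) → take 2/25 of A → 17.20; 75/75 used.
Total value = 971.20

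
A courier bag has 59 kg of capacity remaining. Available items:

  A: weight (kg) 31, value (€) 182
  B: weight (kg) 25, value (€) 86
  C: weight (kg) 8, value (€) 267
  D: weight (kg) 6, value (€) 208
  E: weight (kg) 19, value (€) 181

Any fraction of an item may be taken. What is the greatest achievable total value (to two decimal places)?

808.65

Order: D (208/6=34.67) > C (267/8=33.38) > E (181/19=9.53) > A (182/31=5.87) > B (86/25=3.44)
Fill: take D (6 @ 208) → take C (8 @ 267) → take E (19 @ 181) → take 26/31 of A → 152.65; 59/59 used.
Total value = 808.65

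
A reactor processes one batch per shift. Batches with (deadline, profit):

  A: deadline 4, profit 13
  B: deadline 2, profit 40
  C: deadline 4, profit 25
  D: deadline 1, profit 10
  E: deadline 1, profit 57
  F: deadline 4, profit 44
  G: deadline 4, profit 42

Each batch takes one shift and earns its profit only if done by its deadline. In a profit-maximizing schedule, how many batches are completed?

4

Profit order: E=57 F=44 G=42 B=40 C=25 A=13 D=10
Assign: E→slot 1, F→slot 4, G→slot 3, B→slot 2, C skipped, A skipped, D skipped.
Slots: [1:E] [2:B] [3:G] [4:F]
4 of 7 scheduled.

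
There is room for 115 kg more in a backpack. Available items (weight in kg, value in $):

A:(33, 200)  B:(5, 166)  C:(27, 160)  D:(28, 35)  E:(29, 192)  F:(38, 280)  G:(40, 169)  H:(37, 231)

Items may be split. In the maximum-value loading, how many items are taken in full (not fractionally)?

4

Ratios (sorted): B 33.20, F 7.37, E 6.62, H 6.24, A 6.06, C 5.93, G 4.22, D 1.25
take B (5 @ 166); take F (38 @ 280); take E (29 @ 192); take H (37 @ 231); take 6/33 of A → 36.36. Capacity used 115/115.
4 item(s) taken whole; one partial (take 6/33 of A).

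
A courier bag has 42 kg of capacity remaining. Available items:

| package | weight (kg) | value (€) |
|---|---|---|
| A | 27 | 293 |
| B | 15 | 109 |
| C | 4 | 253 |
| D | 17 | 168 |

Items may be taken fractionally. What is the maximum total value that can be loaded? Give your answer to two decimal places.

Ratios (sorted): C 63.25, A 10.85, D 9.88, B 7.27
take C (4 @ 253); take A (27 @ 293); take 11/17 of D → 108.71. Capacity used 42/42.
Total value = 654.71

654.71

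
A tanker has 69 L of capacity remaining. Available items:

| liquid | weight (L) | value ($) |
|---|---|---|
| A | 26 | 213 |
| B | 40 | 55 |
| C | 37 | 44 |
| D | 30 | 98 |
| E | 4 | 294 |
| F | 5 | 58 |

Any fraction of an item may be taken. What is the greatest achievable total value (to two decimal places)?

Sort by value per unit weight and fill in that order.
Ratios (sorted): E 73.50, F 11.60, A 8.19, D 3.27, B 1.38, C 1.19
take E (4 @ 294); take F (5 @ 58); take A (26 @ 213); take D (30 @ 98); take 4/40 of B → 5.50. Capacity used 69/69.
Total value = 668.50

668.50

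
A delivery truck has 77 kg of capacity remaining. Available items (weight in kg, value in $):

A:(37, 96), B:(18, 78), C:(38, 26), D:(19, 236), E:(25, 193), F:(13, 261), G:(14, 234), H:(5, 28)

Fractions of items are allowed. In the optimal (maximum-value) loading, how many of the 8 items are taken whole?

Sort by value per unit weight and fill in that order.
Ratios (sorted): F 20.08, G 16.71, D 12.42, E 7.72, H 5.60, B 4.33, A 2.59, C 0.68
take F (13 @ 261); take G (14 @ 234); take D (19 @ 236); take E (25 @ 193); take H (5 @ 28); take 1/18 of B → 4.33. Capacity used 77/77.
5 item(s) taken whole; one partial (take 1/18 of B).

5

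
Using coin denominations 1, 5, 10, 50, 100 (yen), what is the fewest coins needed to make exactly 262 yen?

Use the largest denomination that fits, subtract, and repeat.
262 = 2×100 + 1×50 + 1×10 + 2×1
Total coins = 2 + 1 + 1 + 2 = 6

6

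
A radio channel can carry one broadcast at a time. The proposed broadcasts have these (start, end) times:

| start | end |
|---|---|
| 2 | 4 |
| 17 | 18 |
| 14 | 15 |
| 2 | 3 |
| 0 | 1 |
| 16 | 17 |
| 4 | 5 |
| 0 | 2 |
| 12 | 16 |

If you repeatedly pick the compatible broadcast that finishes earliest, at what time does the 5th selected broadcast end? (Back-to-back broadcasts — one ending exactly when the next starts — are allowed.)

Sort by end time and greedily take each interval whose start is ≥ the last chosen end.
By end time: (0,1), (0,2), (2,3), (2,4), (4,5), (14,15), (12,16), (16,17), (17,18).
Pick (0,1); next start ≥ 1 → (2,3); next start ≥ 3 → (4,5); next start ≥ 5 → (14,15); next start ≥ 15 → (16,17); next start ≥ 17 → (17,18).
Selected: (0,1) (2,3) (4,5) (14,15) (16,17) (17,18)

17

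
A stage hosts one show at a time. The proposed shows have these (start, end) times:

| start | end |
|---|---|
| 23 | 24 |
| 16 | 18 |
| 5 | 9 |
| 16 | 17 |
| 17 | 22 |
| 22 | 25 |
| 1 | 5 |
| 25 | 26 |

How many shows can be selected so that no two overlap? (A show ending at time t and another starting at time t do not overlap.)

6

By end time: (1,5), (5,9), (16,17), (16,18), (17,22), (23,24), (22,25), (25,26).
Pick (1,5); next start ≥ 5 → (5,9); next start ≥ 9 → (16,17); next start ≥ 17 → (17,22); next start ≥ 22 → (23,24); next start ≥ 24 → (25,26).
Selected 6 shows.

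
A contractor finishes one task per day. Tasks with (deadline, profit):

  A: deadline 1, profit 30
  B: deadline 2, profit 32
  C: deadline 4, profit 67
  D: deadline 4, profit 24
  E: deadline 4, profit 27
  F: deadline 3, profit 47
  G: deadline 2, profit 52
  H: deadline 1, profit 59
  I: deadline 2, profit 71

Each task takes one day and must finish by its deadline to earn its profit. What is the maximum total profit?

By profit: I(d2,71), C(d4,67), H(d1,59), G(d2,52), F(d3,47), B(d2,32), A(d1,30), E(d4,27), D(d4,24)
I→slot 2; C→slot 4; H→slot 1; G skipped; F→slot 3; B skipped; A skipped; E skipped; D skipped.
Profit = 59 + 71 + 47 + 67 = 244

244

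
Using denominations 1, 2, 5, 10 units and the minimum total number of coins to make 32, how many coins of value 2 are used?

Use the largest denomination that fits, subtract, and repeat.
32 = 3×10 + 1×2
Count of 2: 1

1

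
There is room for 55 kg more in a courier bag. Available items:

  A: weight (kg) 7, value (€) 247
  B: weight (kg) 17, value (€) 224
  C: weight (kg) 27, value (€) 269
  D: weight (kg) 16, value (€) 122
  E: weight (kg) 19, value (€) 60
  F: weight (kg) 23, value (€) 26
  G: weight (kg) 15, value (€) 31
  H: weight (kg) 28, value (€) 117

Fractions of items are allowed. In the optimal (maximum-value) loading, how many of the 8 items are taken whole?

Order: A (247/7=35.29) > B (224/17=13.18) > C (269/27=9.96) > D (122/16=7.62) > H (117/28=4.18) > E (60/19=3.16) > G (31/15=2.07) > F (26/23=1.13)
Fill: take A (7 @ 247) → take B (17 @ 224) → take C (27 @ 269) → take 4/16 of D → 30.50; 55/55 used.
3 item(s) taken whole; one partial (take 4/16 of D).

3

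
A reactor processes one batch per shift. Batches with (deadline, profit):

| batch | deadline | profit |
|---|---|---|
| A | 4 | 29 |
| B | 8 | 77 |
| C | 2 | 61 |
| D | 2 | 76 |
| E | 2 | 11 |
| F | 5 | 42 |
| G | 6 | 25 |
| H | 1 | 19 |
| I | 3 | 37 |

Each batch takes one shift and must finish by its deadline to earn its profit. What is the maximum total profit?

By profit: B(d8,77), D(d2,76), C(d2,61), F(d5,42), I(d3,37), A(d4,29), G(d6,25), H(d1,19), E(d2,11)
B→slot 8; D→slot 2; C→slot 1; F→slot 5; I→slot 3; A→slot 4; G→slot 6; H skipped; E skipped.
Profit = 61 + 76 + 37 + 29 + 42 + 25 + 77 = 347

347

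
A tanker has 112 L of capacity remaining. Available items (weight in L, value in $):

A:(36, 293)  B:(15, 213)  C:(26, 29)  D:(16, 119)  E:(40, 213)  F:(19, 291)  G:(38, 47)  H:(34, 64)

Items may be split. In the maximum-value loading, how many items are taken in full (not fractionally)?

4

Sort by value per unit weight and fill in that order.
Order: F (291/19=15.32) > B (213/15=14.20) > A (293/36=8.14) > D (119/16=7.44) > E (213/40=5.33) > H (64/34=1.88) > G (47/38=1.24) > C (29/26=1.12)
Fill: take F (19 @ 291) → take B (15 @ 213) → take A (36 @ 293) → take D (16 @ 119) → take 26/40 of E → 138.45; 112/112 used.
4 item(s) taken whole; one partial (take 26/40 of E).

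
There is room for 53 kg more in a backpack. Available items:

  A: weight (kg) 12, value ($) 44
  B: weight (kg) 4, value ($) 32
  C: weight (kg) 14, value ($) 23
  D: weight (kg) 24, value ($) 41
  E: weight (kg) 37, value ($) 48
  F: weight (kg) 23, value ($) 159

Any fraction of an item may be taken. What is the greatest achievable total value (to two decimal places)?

258.92

Greedy by value/weight ratio, highest first.
Order: B (32/4=8.00) > F (159/23=6.91) > A (44/12=3.67) > D (41/24=1.71) > C (23/14=1.64) > E (48/37=1.30)
Fill: take B (4 @ 32) → take F (23 @ 159) → take A (12 @ 44) → take 14/24 of D → 23.92; 53/53 used.
Total value = 258.92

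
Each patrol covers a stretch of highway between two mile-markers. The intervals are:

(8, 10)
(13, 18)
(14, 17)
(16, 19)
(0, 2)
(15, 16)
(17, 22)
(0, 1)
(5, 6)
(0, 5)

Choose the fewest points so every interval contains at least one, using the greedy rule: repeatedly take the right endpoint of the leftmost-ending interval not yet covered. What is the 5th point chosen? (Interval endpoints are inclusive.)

22

By right end: [0,1]  [0,2]  [0,5]  [5,6]  [8,10]  [15,16]  [14,17]  [13,18]  [16,19]  [17,22]
[0,1] uncovered → point at 1; [5,6] uncovered → point at 6; [8,10] uncovered → point at 10; [15,16] uncovered → point at 16; [17,22] uncovered → point at 22.
Points: 1, 6, 10, 16, 22 (5 total).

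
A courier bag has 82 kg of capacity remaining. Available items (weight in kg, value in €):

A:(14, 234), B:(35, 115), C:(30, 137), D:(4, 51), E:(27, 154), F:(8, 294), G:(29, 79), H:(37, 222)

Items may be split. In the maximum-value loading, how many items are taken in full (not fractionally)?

4

Order: F (294/8=36.75) > A (234/14=16.71) > D (51/4=12.75) > H (222/37=6.00) > E (154/27=5.70) > C (137/30=4.57) > B (115/35=3.29) > G (79/29=2.72)
Fill: take F (8 @ 294) → take A (14 @ 234) → take D (4 @ 51) → take H (37 @ 222) → take 19/27 of E → 108.37; 82/82 used.
4 item(s) taken whole; one partial (take 19/27 of E).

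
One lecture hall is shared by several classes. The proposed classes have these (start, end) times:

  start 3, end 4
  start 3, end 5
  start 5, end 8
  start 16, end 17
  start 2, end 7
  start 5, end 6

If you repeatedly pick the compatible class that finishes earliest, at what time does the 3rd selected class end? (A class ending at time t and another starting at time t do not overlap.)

17

Sorted by end: (3,4)  (3,5)  (5,6)  (2,7)  (5,8)  (16,17)
take (3,4); take (5,6); take (16,17).
Selected: (3,4) (5,6) (16,17)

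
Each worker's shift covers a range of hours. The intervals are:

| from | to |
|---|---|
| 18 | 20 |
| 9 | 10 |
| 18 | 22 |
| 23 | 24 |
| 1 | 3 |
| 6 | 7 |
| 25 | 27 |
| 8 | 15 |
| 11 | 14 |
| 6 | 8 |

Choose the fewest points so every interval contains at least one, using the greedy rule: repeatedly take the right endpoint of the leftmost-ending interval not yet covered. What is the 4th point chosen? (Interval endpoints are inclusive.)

Process intervals by earliest right end; each time one isn't hit yet, stab at its right endpoint.
Sorted: [1,3] [6,7] [6,8] [9,10] [11,14] [8,15] [18,20] [18,22] [23,24] [25,27]
{[1,3]} hit by 3; {[6,7],[6,8]} hit by 7; {[9,10]} hit by 10; {[11,14],[8,15]} hit by 14; {[18,20],[18,22]} hit by 20; {[23,24]} hit by 24; {[25,27]} hit by 27.
Points: 3, 7, 10, 14, 20, 24, 27 (7 total).

14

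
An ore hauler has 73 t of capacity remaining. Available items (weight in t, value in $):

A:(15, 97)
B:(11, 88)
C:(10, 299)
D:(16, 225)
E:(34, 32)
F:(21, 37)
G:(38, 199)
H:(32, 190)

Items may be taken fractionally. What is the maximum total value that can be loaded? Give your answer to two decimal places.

833.69

Sort by value per unit weight and fill in that order.
Ratios (sorted): C 29.90, D 14.06, B 8.00, A 6.47, H 5.94, G 5.24, F 1.76, E 0.94
take C (10 @ 299); take D (16 @ 225); take B (11 @ 88); take A (15 @ 97); take 21/32 of H → 124.69. Capacity used 73/73.
Total value = 833.69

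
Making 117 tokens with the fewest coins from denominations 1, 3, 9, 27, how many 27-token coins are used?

4

117 − 4×27→9 − 1×9→0
Count of 27: 4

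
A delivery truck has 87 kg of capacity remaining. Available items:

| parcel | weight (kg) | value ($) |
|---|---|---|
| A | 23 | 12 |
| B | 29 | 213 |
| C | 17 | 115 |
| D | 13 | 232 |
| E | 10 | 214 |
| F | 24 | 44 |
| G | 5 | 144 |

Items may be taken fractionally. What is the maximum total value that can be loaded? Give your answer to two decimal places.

941.83

Greedy by value/weight ratio, highest first.
Order: G (144/5=28.80) > E (214/10=21.40) > D (232/13=17.85) > B (213/29=7.34) > C (115/17=6.76) > F (44/24=1.83) > A (12/23=0.52)
Fill: take G (5 @ 144) → take E (10 @ 214) → take D (13 @ 232) → take B (29 @ 213) → take C (17 @ 115) → take 13/24 of F → 23.83; 87/87 used.
Total value = 941.83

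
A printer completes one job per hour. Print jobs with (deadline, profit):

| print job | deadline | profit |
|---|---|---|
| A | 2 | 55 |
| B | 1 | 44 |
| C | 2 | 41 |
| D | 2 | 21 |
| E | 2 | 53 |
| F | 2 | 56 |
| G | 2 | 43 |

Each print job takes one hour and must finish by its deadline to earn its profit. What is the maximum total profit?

Sort by profit descending; place each in the latest free slot ≤ its deadline.
Profit order: F=56 A=55 E=53 B=44 G=43 C=41 D=21
Assign: F→slot 2, A→slot 1, E skipped, B skipped, G skipped, C skipped, D skipped.
Slots: [1:A] [2:F]
Profit = 55 + 56 = 111

111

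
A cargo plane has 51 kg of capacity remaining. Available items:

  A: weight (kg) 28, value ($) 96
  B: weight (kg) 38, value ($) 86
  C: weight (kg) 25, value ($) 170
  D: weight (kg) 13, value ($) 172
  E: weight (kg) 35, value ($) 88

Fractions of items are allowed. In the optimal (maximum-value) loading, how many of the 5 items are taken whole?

2

Ratios (sorted): D 13.23, C 6.80, A 3.43, E 2.51, B 2.26
take D (13 @ 172); take C (25 @ 170); take 13/28 of A → 44.57. Capacity used 51/51.
2 item(s) taken whole; one partial (take 13/28 of A).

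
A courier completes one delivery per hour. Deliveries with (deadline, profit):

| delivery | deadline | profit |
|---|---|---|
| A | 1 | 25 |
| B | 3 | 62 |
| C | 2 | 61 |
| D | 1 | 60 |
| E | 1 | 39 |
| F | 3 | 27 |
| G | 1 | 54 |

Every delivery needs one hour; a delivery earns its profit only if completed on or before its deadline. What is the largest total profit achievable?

Sort by profit descending; place each in the latest free slot ≤ its deadline.
Profit order: B=62 C=61 D=60 G=54 E=39 F=27 A=25
Assign: B→slot 3, C→slot 2, D→slot 1, G skipped, E skipped, F skipped, A skipped.
Slots: [1:D] [2:C] [3:B]
Profit = 60 + 61 + 62 = 183

183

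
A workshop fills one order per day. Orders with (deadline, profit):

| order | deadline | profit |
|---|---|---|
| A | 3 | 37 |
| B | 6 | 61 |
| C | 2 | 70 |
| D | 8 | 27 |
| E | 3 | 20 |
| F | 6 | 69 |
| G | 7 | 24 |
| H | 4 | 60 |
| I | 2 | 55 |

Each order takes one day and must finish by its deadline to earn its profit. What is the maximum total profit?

403

Sort by profit descending; place each in the latest free slot ≤ its deadline.
Profit order: C=70 F=69 B=61 H=60 I=55 A=37 D=27 G=24 E=20
Assign: C→slot 2, F→slot 6, B→slot 5, H→slot 4, I→slot 1, A→slot 3, D→slot 8, G→slot 7, E skipped.
Slots: [1:I] [2:C] [3:A] [4:H] [5:B] [6:F] [7:G] [8:D]
Profit = 55 + 70 + 37 + 60 + 61 + 69 + 24 + 27 = 403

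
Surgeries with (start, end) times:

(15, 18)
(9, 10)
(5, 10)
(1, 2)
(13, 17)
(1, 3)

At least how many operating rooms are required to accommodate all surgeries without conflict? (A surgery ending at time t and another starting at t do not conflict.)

2

Count concurrent intervals with a sweep; the peak is the room count.
Events (time:±→running): 1:+→1 1:+→2 … peak 2.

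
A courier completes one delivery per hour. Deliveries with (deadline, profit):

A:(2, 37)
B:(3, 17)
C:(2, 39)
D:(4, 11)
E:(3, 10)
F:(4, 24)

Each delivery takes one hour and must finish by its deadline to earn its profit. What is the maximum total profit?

Sort by profit descending; place each in the latest free slot ≤ its deadline.
Profit order: C=39 A=37 F=24 B=17 D=11 E=10
Assign: C→slot 2, A→slot 1, F→slot 4, B→slot 3, D skipped, E skipped.
Slots: [1:A] [2:C] [3:B] [4:F]
Profit = 37 + 39 + 17 + 24 = 117

117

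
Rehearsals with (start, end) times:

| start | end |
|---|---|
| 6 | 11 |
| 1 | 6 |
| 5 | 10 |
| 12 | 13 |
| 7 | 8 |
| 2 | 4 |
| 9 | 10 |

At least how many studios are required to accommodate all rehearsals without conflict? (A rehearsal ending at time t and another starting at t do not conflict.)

3

starts: [1, 2, 5, 6, 7, 9, 12]
ends:   [4, 6, 8, 10, 10, 11, 13]
s1→1 s2→2 e4→1 s5→2 e6→1 s6→2 s7→3  — peak 3.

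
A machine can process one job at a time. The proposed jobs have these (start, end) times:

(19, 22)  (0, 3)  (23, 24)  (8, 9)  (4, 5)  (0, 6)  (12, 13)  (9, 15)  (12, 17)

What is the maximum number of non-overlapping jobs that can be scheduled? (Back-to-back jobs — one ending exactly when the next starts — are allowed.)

Sorted by end: (0,3)  (4,5)  (0,6)  (8,9)  (12,13)  (9,15)  (12,17)  (19,22)  (23,24)
take (0,3); take (4,5); take (8,9); take (12,13); skip (9,15); skip (12,17); take (19,22); take (23,24).
Selected 6 jobs.

6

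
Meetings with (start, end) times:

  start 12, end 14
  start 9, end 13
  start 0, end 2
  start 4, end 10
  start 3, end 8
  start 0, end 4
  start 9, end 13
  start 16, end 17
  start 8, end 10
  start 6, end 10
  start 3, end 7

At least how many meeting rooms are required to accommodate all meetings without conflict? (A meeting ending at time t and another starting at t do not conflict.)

The answer is the maximum number of intervals overlapping at any instant.
starts: [0, 0, 3, 3, 4, 6, 8, 9, 9, 12, 16]
ends:   [2, 4, 7, 8, 10, 10, 10, 13, 13, 14, 17]
s0→1 s0→2 e2→1 s3→2 s3→3 e4→2 s4→3 s6→4 e7→3 e8→2 s8→3 s9→4 s9→5  — peak 5.

5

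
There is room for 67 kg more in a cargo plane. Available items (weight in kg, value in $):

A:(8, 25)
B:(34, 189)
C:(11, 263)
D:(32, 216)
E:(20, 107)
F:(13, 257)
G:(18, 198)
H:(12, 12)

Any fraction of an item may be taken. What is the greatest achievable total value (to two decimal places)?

Greedy by value/weight ratio, highest first.
Order: C (263/11=23.91) > F (257/13=19.77) > G (198/18=11.00) > D (216/32=6.75) > B (189/34=5.56) > E (107/20=5.35) > A (25/8=3.12) > H (12/12=1.00)
Fill: take C (11 @ 263) → take F (13 @ 257) → take G (18 @ 198) → take 25/32 of D → 168.75; 67/67 used.
Total value = 886.75

886.75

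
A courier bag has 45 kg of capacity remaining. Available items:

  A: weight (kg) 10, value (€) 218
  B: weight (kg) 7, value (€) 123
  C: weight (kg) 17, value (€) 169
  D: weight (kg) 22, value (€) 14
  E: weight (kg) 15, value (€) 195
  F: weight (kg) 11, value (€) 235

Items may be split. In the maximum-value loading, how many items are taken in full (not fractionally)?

4

Greedy by value/weight ratio, highest first.
Ratios (sorted): A 21.80, F 21.36, B 17.57, E 13.00, C 9.94, D 0.64
take A (10 @ 218); take F (11 @ 235); take B (7 @ 123); take E (15 @ 195); take 2/17 of C → 19.88. Capacity used 45/45.
4 item(s) taken whole; one partial (take 2/17 of C).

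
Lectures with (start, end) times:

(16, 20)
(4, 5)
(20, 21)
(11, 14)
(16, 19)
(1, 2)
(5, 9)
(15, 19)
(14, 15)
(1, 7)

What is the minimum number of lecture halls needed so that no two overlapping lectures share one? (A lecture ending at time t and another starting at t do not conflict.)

3

Count concurrent intervals with a sweep; the peak is the room count.
starts: [1, 1, 4, 5, 11, 14, 15, 16, 16, 20]
ends:   [2, 5, 7, 9, 14, 15, 19, 19, 20, 21]
s1→1 s1→2 e2→1 s4→2 e5→1 s5→2 e7→1 e9→0 s11→1 e14→0 s14→1 e15→0 s15→1 s16→2 s16→3  — peak 3.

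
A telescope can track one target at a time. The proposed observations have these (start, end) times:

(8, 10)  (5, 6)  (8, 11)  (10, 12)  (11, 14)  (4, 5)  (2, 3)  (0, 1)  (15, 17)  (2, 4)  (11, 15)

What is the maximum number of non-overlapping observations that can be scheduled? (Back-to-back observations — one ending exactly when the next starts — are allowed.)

Greedy by earliest finish: after sorting by end time, pick each interval compatible with the last pick.
Sorted by end: (0,1)  (2,3)  (2,4)  (4,5)  (5,6)  (8,10)  (8,11)  (10,12)  (11,14)  (11,15)  (15,17)
take (0,1); take (2,3); take (4,5); take (5,6); take (8,10); take (10,12); skip (11,15); take (15,17).
Selected 7 observations.

7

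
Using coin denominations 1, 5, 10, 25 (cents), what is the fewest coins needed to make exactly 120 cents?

120 − 4×25→20 − 2×10→0
Total coins = 4 + 2 = 6

6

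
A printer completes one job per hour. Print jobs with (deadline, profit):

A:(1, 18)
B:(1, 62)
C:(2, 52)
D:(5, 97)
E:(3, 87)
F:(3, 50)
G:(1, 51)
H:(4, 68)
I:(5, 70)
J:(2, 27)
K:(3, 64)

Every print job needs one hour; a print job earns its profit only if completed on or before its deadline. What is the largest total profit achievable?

386

Sort by profit descending; place each in the latest free slot ≤ its deadline.
Profit order: D=97 E=87 I=70 H=68 K=64 B=62 C=52 G=51 F=50 J=27 A=18
Assign: D→slot 5, E→slot 3, I→slot 4, H→slot 2, K→slot 1, B skipped, C skipped, G skipped, F skipped, J skipped, A skipped.
Slots: [1:K] [2:H] [3:E] [4:I] [5:D]
Profit = 64 + 68 + 87 + 70 + 97 = 386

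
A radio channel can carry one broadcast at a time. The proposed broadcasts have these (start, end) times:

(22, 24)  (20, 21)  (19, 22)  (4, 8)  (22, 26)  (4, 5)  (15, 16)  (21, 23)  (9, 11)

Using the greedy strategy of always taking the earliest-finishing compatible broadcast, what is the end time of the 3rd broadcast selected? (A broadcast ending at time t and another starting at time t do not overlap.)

Order by finish time; keep every interval that doesn't clash with the previous kept one.
Sorted by end: (4,5)  (4,8)  (9,11)  (15,16)  (20,21)  (19,22)  (21,23)  (22,24)  (22,26)
take (4,5); skip (4,8); take (9,11); take (15,16); take (20,21); take (21,23); skip (22,26).
Selected: (4,5) (9,11) (15,16) (20,21) (21,23)

16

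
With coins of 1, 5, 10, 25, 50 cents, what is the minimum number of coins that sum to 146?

6

Use the largest denomination that fits, subtract, and repeat.
146 − 2×50→46 − 1×25→21 − 2×10→1 − 1×1→0
Total coins = 2 + 1 + 2 + 1 = 6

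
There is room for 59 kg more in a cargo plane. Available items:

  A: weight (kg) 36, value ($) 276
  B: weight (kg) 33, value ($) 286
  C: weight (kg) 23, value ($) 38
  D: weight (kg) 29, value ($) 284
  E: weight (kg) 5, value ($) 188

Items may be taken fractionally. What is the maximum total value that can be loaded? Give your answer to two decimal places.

688.67

Greedy by value/weight ratio, highest first.
Order: E (188/5=37.60) > D (284/29=9.79) > B (286/33=8.67) > A (276/36=7.67) > C (38/23=1.65)
Fill: take E (5 @ 188) → take D (29 @ 284) → take 25/33 of B → 216.67; 59/59 used.
Total value = 688.67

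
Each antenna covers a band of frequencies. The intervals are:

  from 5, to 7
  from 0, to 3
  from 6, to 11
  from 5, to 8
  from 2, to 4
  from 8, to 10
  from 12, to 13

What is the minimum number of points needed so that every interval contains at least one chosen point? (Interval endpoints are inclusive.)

Process intervals by earliest right end; each time one isn't hit yet, stab at its right endpoint.
By right end: [0,3]  [2,4]  [5,7]  [5,8]  [8,10]  [6,11]  [12,13]
[0,3] uncovered → point at 3; [5,7] uncovered → point at 7; [8,10] uncovered → point at 10; [12,13] uncovered → point at 13.
Points: 3, 7, 10, 13 (4 total).

4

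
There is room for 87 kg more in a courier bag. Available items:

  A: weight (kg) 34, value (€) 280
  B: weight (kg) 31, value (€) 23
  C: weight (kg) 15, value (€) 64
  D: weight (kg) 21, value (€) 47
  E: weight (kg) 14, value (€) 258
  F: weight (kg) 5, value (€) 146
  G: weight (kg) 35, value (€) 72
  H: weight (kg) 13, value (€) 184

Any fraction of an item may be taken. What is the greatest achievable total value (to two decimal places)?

Greedy by value/weight ratio, highest first.
Ratios (sorted): F 29.20, E 18.43, H 14.15, A 8.24, C 4.27, D 2.24, G 2.06, B 0.74
take F (5 @ 146); take E (14 @ 258); take H (13 @ 184); take A (34 @ 280); take C (15 @ 64); take 6/21 of D → 13.43. Capacity used 87/87.
Total value = 945.43

945.43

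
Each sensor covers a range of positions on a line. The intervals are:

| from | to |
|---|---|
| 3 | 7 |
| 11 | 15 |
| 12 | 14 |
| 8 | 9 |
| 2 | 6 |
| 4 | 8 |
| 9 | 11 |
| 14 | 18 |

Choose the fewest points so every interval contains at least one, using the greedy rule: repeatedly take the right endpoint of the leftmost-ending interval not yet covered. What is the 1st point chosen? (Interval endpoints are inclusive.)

By right end: [2,6]  [3,7]  [4,8]  [8,9]  [9,11]  [12,14]  [11,15]  [14,18]
[2,6] uncovered → point at 6; [8,9] uncovered → point at 9; [12,14] uncovered → point at 14.
Points: 6, 9, 14 (3 total).

6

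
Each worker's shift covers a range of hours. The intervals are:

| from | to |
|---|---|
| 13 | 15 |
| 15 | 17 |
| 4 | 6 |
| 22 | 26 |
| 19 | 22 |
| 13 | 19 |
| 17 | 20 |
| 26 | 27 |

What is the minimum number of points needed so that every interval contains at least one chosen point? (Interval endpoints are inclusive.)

Sorted: [4,6] [13,15] [15,17] [13,19] [17,20] [19,22] [22,26] [26,27]
{[4,6]} hit by 6; {[13,15],[15,17],[13,19]} hit by 15; {[17,20],[19,22]} hit by 20; {[22,26],[26,27]} hit by 26.
Points: 6, 15, 20, 26 (4 total).

4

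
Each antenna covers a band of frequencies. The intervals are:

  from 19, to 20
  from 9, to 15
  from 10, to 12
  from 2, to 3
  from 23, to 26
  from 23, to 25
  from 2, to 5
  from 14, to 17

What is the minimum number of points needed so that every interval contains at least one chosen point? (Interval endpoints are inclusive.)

5

Process intervals by earliest right end; each time one isn't hit yet, stab at its right endpoint.
By right end: [2,3]  [2,5]  [10,12]  [9,15]  [14,17]  [19,20]  [23,25]  [23,26]
[2,3] uncovered → point at 3; [10,12] uncovered → point at 12; [14,17] uncovered → point at 17; [19,20] uncovered → point at 20; [23,25] uncovered → point at 25.
Points: 3, 12, 17, 20, 25 (5 total).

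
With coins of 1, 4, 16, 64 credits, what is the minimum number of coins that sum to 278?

Use the largest denomination that fits, subtract, and repeat.
278 − 4×64→22 − 1×16→6 − 1×4→2 − 2×1→0
Total coins = 4 + 1 + 1 + 2 = 8

8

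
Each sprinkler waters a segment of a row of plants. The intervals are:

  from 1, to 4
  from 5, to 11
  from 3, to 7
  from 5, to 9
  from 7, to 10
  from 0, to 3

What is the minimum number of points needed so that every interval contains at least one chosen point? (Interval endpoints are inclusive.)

2

Sort by right endpoint; whenever an interval is uncovered, place a point at its right end.
By right end: [0,3]  [1,4]  [3,7]  [5,9]  [7,10]  [5,11]
[0,3] uncovered → point at 3; [5,9] uncovered → point at 9.
Points: 3, 9 (2 total).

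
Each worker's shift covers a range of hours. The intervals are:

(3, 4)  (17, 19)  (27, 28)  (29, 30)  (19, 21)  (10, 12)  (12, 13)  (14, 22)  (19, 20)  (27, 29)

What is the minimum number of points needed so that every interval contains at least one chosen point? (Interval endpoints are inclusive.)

5

Sorted: [3,4] [10,12] [12,13] [17,19] [19,20] [19,21] [14,22] [27,28] [27,29] [29,30]
{[3,4]} hit by 4; {[10,12],[12,13]} hit by 12; {[17,19],[19,20],[19,21],[14,22]} hit by 19; {[27,28],[27,29]} hit by 28; {[29,30]} hit by 30.
Points: 4, 12, 19, 28, 30 (5 total).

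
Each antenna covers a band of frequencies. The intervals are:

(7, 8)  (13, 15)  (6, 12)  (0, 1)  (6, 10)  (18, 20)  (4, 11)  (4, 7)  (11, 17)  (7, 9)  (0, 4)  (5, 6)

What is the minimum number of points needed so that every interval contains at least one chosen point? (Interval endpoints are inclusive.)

5

Sorted: [0,1] [0,4] [5,6] [4,7] [7,8] [7,9] [6,10] [4,11] [6,12] [13,15] [11,17] [18,20]
{[0,1],[0,4]} hit by 1; {[5,6],[4,7]} hit by 6; {[7,8],[7,9],[6,10],[4,11],[6,12]} hit by 8; {[13,15],[11,17]} hit by 15; {[18,20]} hit by 20.
Points: 1, 6, 8, 15, 20 (5 total).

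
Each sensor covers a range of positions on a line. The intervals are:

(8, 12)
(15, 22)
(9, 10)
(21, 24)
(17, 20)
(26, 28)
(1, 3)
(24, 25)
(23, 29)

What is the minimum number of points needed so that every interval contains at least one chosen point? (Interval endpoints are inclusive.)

Process intervals by earliest right end; each time one isn't hit yet, stab at its right endpoint.
Sorted: [1,3] [9,10] [8,12] [17,20] [15,22] [21,24] [24,25] [26,28] [23,29]
{[1,3]} hit by 3; {[9,10],[8,12]} hit by 10; {[17,20],[15,22]} hit by 20; {[21,24],[24,25]} hit by 24; {[26,28],[23,29]} hit by 28.
Points: 3, 10, 20, 24, 28 (5 total).

5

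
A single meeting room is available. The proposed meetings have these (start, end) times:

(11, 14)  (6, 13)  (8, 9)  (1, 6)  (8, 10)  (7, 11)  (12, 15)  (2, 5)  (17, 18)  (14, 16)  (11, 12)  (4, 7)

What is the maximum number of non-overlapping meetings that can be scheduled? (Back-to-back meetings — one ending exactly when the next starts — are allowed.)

5

Order by finish time; keep every interval that doesn't clash with the previous kept one.
By end time: (2,5), (1,6), (4,7), (8,9), (8,10), (7,11), (11,12), (6,13), (11,14), (12,15), (14,16), (17,18).
Pick (2,5); next start ≥ 5 → (8,9); next start ≥ 9 → (11,12); next start ≥ 12 → (12,15); next start ≥ 15 → (17,18).
Selected 5 meetings.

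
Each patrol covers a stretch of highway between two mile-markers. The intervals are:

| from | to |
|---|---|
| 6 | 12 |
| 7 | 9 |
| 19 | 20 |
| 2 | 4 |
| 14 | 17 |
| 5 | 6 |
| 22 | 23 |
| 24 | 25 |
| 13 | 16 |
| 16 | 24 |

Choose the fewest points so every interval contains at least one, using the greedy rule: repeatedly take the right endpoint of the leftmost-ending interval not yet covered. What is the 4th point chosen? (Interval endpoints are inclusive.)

Sorted: [2,4] [5,6] [7,9] [6,12] [13,16] [14,17] [19,20] [22,23] [16,24] [24,25]
{[2,4]} hit by 4; {[5,6]} hit by 6; {[7,9],[6,12]} hit by 9; {[13,16],[14,17]} hit by 16; {[19,20]} hit by 20; {[22,23],[16,24]} hit by 23; {[24,25]} hit by 25.
Points: 4, 6, 9, 16, 20, 23, 25 (7 total).

16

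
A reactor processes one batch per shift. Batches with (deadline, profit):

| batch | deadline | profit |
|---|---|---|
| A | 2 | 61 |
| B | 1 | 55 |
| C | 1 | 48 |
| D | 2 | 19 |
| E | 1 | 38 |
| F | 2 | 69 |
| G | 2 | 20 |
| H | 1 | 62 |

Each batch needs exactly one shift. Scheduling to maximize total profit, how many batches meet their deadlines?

2

Profit order: F=69 H=62 A=61 B=55 C=48 E=38 G=20 D=19
Assign: F→slot 2, H→slot 1, A skipped, B skipped, C skipped, E skipped, G skipped, D skipped.
Slots: [1:H] [2:F]
2 of 8 scheduled.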